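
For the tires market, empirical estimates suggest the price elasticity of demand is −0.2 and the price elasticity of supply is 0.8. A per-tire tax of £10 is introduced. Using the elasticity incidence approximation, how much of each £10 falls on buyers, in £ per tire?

Incidence ratio: buyers' share ≈ εs / (εs + |εd|) = 0.8 / (0.8 + 0.2) = 0.8.
So buyers bear ≈ 0.8 × £10 = £8; producers bear £2.

Buyers bear ≈ £8 per tire.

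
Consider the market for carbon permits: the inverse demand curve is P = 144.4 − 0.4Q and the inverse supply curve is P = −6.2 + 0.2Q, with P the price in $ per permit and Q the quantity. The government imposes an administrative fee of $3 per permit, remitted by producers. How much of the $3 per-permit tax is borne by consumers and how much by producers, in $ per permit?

Rewrite in direct form: Qd = 361 − 2.5P and Qs = 5P + 31.
Without the tax, 361 − 2.5P = 5P + 31 gives 7.5P = 330, so P* = $44 and Q* = 251.
With the tax collected from producers, supply shifts: Qs = 5(P − 3) + 31.
Solving gives Q = 246 with consumers paying $46 and producers receiving $43 (the $3 wedge).
Burden on consumers: $2; on producers: $1. (They sum to $3.)

Consumers bear $2 per permit; producers bear $1 per permit.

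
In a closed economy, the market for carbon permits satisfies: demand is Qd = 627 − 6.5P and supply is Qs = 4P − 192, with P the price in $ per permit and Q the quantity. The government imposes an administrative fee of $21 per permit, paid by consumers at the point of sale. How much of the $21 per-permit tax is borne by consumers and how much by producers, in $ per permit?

Consumers bear $8 per permit; producers bear $13 per permit.

Without the tax, 627 − 6.5P = 4P − 192 gives 10.5P = 819, so P* = $78 and Q* = 120.
With the tax collected from consumers, demand (in seller-price terms) shifts: Qd = 627 − 6.5(P + 21).
New equilibrium: consumers pay $86, producers receive $65, Q = 68. (Wedge: Pb − Ps = 21.)
Burden on consumers: $8; on producers: $13. (They sum to $21.)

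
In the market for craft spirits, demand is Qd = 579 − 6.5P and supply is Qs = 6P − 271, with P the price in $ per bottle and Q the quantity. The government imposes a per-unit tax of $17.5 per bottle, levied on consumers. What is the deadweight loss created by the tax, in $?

Without the tax, 579 − 6.5P = 6P − 271 gives 12.5P = 850, so P* = $68 and Q* = 137.
With the tax collected from consumers, demand (in seller-price terms) shifts: Qd = 579 − 6.5(P + 17.5).
Solving gives Q = 82.4 with consumers paying $76.4 and producers receiving $58.9 (the $17.5 wedge).
Quantity falls by |ΔQ| = |137 − 82.4| = 54.6.
DWL = ½ · t · |ΔQ| = ½ · 17.5 · 54.6 = $477.75.

Deadweight loss = $477.75.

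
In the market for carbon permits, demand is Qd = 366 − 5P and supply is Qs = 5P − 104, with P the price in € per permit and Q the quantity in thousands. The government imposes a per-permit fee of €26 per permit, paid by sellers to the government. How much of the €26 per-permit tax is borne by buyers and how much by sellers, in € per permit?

Before the tax: set 366 − 5P = 5P − 104 → P* = €47, Q* = 131.
With the tax collected from sellers, supply shifts: Qs = 5(P − 26) − 104.
New equilibrium: buyers pay €60, sellers receive €34, Q = 66. (Wedge: Pb − Ps = 26.)
Burden on buyers: €13; on sellers: €13. (They sum to €26.)

Buyers bear €13 per permit; sellers bear €13 per permit.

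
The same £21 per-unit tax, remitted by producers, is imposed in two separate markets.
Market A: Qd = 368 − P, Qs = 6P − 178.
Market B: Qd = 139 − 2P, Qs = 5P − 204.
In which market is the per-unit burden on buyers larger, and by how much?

Market A, by £3.

Market A: pre-tax P* = £78, Q* = 290; post-tax Q = 272; per-unit burden on buyers = £18.
Market B: pre-tax P* = £49, Q* = 41; post-tax Q = 11; per-unit burden on buyers = £15.
Difference: £18 vs £15 → market A is larger by £3.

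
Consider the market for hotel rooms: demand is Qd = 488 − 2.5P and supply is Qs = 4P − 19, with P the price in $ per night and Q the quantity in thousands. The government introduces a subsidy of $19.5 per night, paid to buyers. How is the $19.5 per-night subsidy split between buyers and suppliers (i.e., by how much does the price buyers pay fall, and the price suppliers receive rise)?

Without the subsidy, 488 − 2.5P = 4P − 19 gives 6.5P = 507, so P* = $78 and Q* = 293.
With a per-unit subsidy paid to buyers, each effectively pays P − 19.5, so demand becomes Qd = 488 − 2.5(P − 19.5).
New equilibrium: buyers pay $66, suppliers receive $85.5, Q = 323. (Wedge: Pb − Ps = −19.5.)
Gain to buyers: $12; to suppliers: $7.5. (They sum to $19.5.)

Buyers gain $12 per night; suppliers gain $7.5 per night.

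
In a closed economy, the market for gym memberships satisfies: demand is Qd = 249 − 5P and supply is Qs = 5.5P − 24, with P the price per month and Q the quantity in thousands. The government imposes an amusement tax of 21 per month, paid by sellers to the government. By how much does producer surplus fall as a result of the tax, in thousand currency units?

Before the tax: set 249 − 5P = 5.5P − 24 → P* = 26, Q* = 119.
With the tax collected from sellers, supply shifts: Qs = 5.5(P − 21) − 24.
New equilibrium: buyers pay 37, sellers receive 16, Q = 64. (Wedge: Pb − Ps = 21.)
ΔPS is the trapezoid between Q = 64 and Q = 119 of height 10: ½ · (119 + 64) · 10 = 915.

Producer surplus falls by 915 thousand.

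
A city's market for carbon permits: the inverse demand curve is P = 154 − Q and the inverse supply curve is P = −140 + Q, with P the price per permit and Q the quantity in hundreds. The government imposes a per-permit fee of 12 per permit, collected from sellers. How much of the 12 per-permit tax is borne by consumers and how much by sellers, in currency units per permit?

Rewrite in direct form: Qd = 154 − P and Qs = P + 140.
Before the tax: set 154 − P = P + 140 → P* = 7, Q* = 147.
With the tax collected from sellers, supply shifts: Qs = (P − 12) + 140.
Solving gives Q = 141 with consumers paying 13 and sellers receiving 1 (the 12 wedge).
Burden on consumers: 6; on sellers: 6. (They sum to 12.)

Consumers bear 6 per permit; sellers bear 6 per permit.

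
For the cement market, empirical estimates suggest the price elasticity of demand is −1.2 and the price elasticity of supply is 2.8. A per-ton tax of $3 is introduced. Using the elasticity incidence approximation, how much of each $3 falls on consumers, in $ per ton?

Incidence ratio: consumers' share ≈ εs / (εs + |εd|) = 2.8 / (2.8 + 1.2) = 0.7.
So consumers bear ≈ 0.7 × $3 = $2.1; producers bear $0.9.

Consumers bear ≈ $2.1 per ton.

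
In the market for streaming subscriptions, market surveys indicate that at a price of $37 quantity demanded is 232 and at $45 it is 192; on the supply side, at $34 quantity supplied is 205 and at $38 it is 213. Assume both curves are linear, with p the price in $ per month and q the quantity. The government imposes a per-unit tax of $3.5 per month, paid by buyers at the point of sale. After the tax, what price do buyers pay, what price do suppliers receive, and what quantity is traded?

Demand slope: (192 − 232)/(45 − 37) = -5, so qd = 417 − 5p.
Supply slope: (213 − 205)/(38 − 34) = 2, so qs = 2p + 137.
Before the tax: set 417 − 5p = 2p + 137 → p* = $40, q* = 217.
With the tax collected from buyers, demand (in seller-price terms) shifts: qd = 417 − 5(p + 3.5).
Solving gives q = 212 with buyers paying $41 and suppliers receiving $37.5 (the $3.5 wedge).

Buyers pay $41; suppliers receive $37.5; quantity = 212.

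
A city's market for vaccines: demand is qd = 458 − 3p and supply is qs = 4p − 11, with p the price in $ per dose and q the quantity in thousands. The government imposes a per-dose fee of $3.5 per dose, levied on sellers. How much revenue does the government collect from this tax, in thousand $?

Before the tax: set 458 − 3p = 4p − 11 → p* = $67, q* = 257.
With the tax collected from sellers, supply shifts: qs = 4(p − 3.5) − 11.
Solving gives q = 251 with consumers paying $69 and sellers receiving $65.5 (the $3.5 wedge).
Revenue = t · Q = 3.5 · 251 = $878.5.

Tax revenue = $878.5 thousand.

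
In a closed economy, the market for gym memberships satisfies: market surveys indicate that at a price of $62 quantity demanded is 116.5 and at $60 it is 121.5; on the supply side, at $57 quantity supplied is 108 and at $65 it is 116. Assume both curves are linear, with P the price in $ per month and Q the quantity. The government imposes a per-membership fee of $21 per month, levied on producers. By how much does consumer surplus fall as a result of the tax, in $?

Demand slope: (121.5 − 116.5)/(60 − 62) = -2.5, so Qd = 271.5 − 2.5P.
Supply slope: (116 − 108)/(65 − 57) = 1, so Qs = P + 51.
Without the tax, 271.5 − 2.5P = P + 51 gives 3.5P = 220.5, so P* = $63 and Q* = 114.
With the tax collected from producers, supply shifts: Qs = (P − 21) + 51.
New equilibrium: buyers pay $69, producers receive $48, Q = 99. (Wedge: Pb − Ps = 21.)
ΔCS is the trapezoid between Q = 99 and Q = 114 of height $6: ½ · (114 + 99) · 6 = $639.

Consumer surplus falls by $639.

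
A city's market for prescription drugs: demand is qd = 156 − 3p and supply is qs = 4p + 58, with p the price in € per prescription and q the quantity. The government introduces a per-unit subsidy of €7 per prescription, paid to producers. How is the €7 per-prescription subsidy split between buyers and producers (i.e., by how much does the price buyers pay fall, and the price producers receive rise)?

Buyers gain €4 per prescription; producers gain €3 per prescription.

Without the subsidy, 156 − 3p = 4p + 58 gives 7p = 98, so p* = €14 and q* = 114.
With a per-unit subsidy paid to producers, each receives p + 7 per unit sold, so supply becomes qs = 4(p + 7) + 58.
Solving gives q = 126 with buyers paying €10 and producers receiving €17 (the €7 wedge).
Gain to buyers: €4; to producers: €3. (They sum to €7.)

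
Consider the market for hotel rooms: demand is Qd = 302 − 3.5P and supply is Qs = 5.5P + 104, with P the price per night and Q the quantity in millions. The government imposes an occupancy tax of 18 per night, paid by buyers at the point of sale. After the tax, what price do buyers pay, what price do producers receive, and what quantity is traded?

Buyers pay 33; producers receive 15; quantity = 186.5.

Without the tax, 302 − 3.5P = 5.5P + 104 gives 9P = 198, so P* = 22 and Q* = 225.
With the tax collected from buyers, demand (in seller-price terms) shifts: Qd = 302 − 3.5(P + 18).
Solving gives Q = 186.5 with buyers paying 33 and producers receiving 15 (the 18 wedge).
The less price-elastic side of the market bears the larger share of a per-unit tax.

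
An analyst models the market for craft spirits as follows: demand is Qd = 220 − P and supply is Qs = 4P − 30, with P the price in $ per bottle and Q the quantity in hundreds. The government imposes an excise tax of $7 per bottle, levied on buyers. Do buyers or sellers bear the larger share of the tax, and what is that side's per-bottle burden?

Buyers bear the larger share: $5.6 per bottle.

Without the tax, 220 − P = 4P − 30 gives 5P = 250, so P* = $50 and Q* = 170.
With the tax collected from buyers, demand (in seller-price terms) shifts: Qd = 220 − (P + 7).
Solving gives Q = 164.4 with buyers paying $55.6 and sellers receiving $48.6 (the $7 wedge).
Per-bottle burden: buyers $5.6, sellers $1.4.
Buyers take the larger share because demand is less price-elastic here (demand slope 1 vs supply slope 4).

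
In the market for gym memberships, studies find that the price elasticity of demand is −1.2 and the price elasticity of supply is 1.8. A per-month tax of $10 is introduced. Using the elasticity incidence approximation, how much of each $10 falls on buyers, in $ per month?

Incidence ratio: buyers' share ≈ εs / (εs + |εd|) = 1.8 / (1.8 + 1.2) = 0.6.
So buyers bear ≈ 0.6 × $10 = $6; producers bear $4.

Buyers bear ≈ $6 per month.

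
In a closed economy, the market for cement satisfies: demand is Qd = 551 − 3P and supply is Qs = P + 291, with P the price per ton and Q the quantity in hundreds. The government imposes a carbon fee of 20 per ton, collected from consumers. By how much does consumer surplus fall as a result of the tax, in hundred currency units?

Before the tax: set 551 − 3P = P + 291 → P* = 65, Q* = 356.
With the tax collected from consumers, demand (in seller-price terms) shifts: Qd = 551 − 3(P + 20).
Solving gives Q = 341 with consumers paying 70 and suppliers receiving 50 (the 20 wedge).
ΔCS is the trapezoid between Q = 341 and Q = 356 of height 5: ½ · (356 + 341) · 5 = 1742.5.

Consumer surplus falls by 1742.5 hundred.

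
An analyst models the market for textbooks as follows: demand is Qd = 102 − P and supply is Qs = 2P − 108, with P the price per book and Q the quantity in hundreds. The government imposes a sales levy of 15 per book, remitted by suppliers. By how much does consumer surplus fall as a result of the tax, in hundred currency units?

Without the tax, 102 − P = 2P − 108 gives 3P = 210, so P* = 70 and Q* = 32.
With the tax collected from suppliers, supply shifts: Qs = 2(P − 15) − 108.
Solving gives Q = 22 with buyers paying 80 and suppliers receiving 65 (the 15 wedge).
ΔCS is the trapezoid between Q = 22 and Q = 32 of height 10: ½ · (32 + 22) · 10 = 270.

Consumer surplus falls by 270 hundred.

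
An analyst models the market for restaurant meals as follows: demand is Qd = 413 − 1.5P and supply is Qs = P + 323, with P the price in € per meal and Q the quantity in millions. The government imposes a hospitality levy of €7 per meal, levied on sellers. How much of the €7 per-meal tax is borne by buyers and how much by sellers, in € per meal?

Buyers bear €2.8 per meal; sellers bear €4.2 per meal.

Without the tax, 413 − 1.5P = P + 323 gives 2.5P = 90, so P* = €36 and Q* = 359.
With the tax collected from sellers, supply shifts: Qs = (P − 7) + 323.
Solving gives Q = 354.8 with buyers paying €38.8 and sellers receiving €31.8 (the €7 wedge).
Burden on buyers: €2.8; on sellers: €4.2. (They sum to €7.)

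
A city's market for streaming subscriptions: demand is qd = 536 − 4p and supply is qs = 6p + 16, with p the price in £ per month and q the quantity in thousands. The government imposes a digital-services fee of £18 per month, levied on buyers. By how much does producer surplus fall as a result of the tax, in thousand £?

Without the tax, 536 − 4p = 6p + 16 gives 10p = 520, so p* = £52 and q* = 328.
With the tax collected from buyers, demand (in seller-price terms) shifts: qd = 536 − 4(p + 18).
Solving gives q = 284.8 with buyers paying £62.8 and suppliers receiving £44.8 (the £18 wedge).
ΔPS is the trapezoid between Q = 284.8 and Q = 328 of height £7.2: ½ · (328 + 284.8) · 7.2 = £2206.08.

Producer surplus falls by £2206.08 thousand.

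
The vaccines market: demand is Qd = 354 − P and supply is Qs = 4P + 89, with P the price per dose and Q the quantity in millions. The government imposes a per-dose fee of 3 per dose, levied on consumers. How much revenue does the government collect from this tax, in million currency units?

Tax revenue = 895.8 million.

Before the tax: set 354 − P = 4P + 89 → P* = 53, Q* = 301.
With the tax collected from consumers, demand (in seller-price terms) shifts: Qd = 354 − (P + 3).
Solving gives Q = 298.6 with consumers paying 55.4 and suppliers receiving 52.4 (the 3 wedge).
Revenue = t · Q = 3 · 298.6 = 895.8.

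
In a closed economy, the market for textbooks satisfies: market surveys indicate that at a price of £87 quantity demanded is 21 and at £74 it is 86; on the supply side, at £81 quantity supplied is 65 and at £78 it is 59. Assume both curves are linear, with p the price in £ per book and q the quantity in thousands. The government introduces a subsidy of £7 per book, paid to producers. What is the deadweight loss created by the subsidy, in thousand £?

Deadweight loss = £35 thousand.

Demand slope: (86 − 21)/(74 − 87) = -5, so qd = 456 − 5p.
Supply slope: (59 − 65)/(78 − 81) = 2, so qs = 2p − 97.
Before the subsidy: set 456 − 5p = 2p − 97 → p* = £79, q* = 61.
With a per-unit subsidy paid to producers, each receives p + 7 per unit sold, so supply becomes qs = 2(p + 7) − 97.
New equilibrium: consumers pay £77, producers receive £84, q = 71. (Wedge: pb − ps = −7.)
Quantity rises by |ΔQ| = |61 − 71| = 10.
DWL = ½ · t · |ΔQ| = ½ · 7 · 10 = £35.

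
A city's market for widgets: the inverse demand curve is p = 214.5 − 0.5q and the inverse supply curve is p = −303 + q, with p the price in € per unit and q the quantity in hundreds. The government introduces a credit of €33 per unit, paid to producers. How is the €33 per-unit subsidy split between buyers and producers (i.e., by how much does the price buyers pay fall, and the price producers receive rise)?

Buyers gain €11 per unit; producers gain €22 per unit.

Inverting to q(p) form: qd = 429 − 2p; qs = p + 303.
Before the subsidy: set 429 − 2p = p + 303 → p* = €42, q* = 345.
With a per-unit subsidy paid to producers, each receives p + 33 per unit sold, so supply becomes qs = (p + 33) + 303.
Solving gives q = 367 with buyers paying €31 and producers receiving €64 (the €33 wedge).
Gain to buyers: €11; to producers: €22. (They sum to €33.)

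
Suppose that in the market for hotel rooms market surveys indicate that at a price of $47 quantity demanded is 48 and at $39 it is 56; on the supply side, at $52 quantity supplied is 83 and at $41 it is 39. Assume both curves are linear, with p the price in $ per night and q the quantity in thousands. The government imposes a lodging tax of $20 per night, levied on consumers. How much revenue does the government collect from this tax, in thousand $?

Tax revenue = $700 thousand.

Demand slope: (56 − 48)/(39 − 47) = -1, so qd = 95 − p.
Supply slope: (39 − 83)/(41 − 52) = 4, so qs = 4p − 125.
Before the tax: set 95 − p = 4p − 125 → p* = $44, q* = 51.
With the tax collected from consumers, demand (in seller-price terms) shifts: qd = 95 − (p + 20).
Solving gives q = 35 with consumers paying $60 and producers receiving $40 (the $20 wedge).
Revenue = t · Q = 20 · 35 = $700.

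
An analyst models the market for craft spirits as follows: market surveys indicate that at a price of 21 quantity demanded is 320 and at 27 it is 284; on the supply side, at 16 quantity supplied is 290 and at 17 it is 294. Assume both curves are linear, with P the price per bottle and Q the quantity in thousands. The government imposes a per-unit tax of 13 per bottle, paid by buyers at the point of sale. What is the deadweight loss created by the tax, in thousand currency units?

Demand slope: (284 − 320)/(27 − 21) = -6, so Qd = 446 − 6P.
Supply slope: (294 − 290)/(17 − 16) = 4, so Qs = 4P + 226.
Before the tax: set 446 − 6P = 4P + 226 → P* = 22, Q* = 314.
With the tax collected from buyers, demand (in seller-price terms) shifts: Qd = 446 − 6(P + 13).
Solving gives Q = 282.8 with buyers paying 27.2 and producers receiving 14.2 (the 13 wedge).
Quantity falls by |ΔQ| = |314 − 282.8| = 31.2.
DWL = ½ · t · |ΔQ| = ½ · 13 · 31.2 = 202.8.

Deadweight loss = 202.8 thousand.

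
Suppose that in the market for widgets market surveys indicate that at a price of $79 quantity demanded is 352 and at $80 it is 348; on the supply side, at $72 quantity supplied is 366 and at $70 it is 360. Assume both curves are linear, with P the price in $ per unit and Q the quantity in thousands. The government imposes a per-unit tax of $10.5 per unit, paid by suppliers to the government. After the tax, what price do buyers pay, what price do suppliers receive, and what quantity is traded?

Buyers pay $78.5; suppliers receive $68; quantity = 354.

Demand slope: (348 − 352)/(80 − 79) = -4, so Qd = 668 − 4P.
Supply slope: (360 − 366)/(70 − 72) = 3, so Qs = 3P + 150.
Before the tax: set 668 − 4P = 3P + 150 → P* = $74, Q* = 372.
With the tax collected from suppliers, supply shifts: Qs = 3(P − 10.5) + 150.
Solving gives Q = 354 with buyers paying $78.5 and suppliers receiving $68 (the $10.5 wedge).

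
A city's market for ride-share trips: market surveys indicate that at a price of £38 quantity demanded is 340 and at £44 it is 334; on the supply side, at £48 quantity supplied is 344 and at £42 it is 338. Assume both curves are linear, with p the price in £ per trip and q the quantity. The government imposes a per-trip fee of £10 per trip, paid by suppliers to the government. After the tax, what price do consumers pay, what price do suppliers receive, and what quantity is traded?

Demand slope: (334 − 340)/(44 − 38) = -1, so qd = 378 − p.
Supply slope: (338 − 344)/(42 − 48) = 1, so qs = p + 296.
Without the tax, 378 − p = p + 296 gives 2p = 82, so p* = £41 and q* = 337.
With the tax collected from suppliers, supply shifts: qs = (p − 10) + 296.
Solving gives q = 332 with consumers paying £46 and suppliers receiving £36 (the £10 wedge).
The less price-elastic side of the market bears the larger share of a per-unit tax.

Consumers pay £46; suppliers receive £36; quantity = 332.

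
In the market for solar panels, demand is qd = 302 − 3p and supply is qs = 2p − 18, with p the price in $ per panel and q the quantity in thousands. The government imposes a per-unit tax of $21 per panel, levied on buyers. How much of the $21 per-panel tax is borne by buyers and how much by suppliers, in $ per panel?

Buyers bear $8.4 per panel; suppliers bear $12.6 per panel.

Without the tax, 302 − 3p = 2p − 18 gives 5p = 320, so p* = $64 and q* = 110.
With the tax collected from buyers, demand (in seller-price terms) shifts: qd = 302 − 3(p + 21).
New equilibrium: buyers pay $72.4, suppliers receive $51.4, q = 84.8. (Wedge: pb − ps = 21.)
Burden on buyers: $8.4; on suppliers: $12.6. (They sum to $21.)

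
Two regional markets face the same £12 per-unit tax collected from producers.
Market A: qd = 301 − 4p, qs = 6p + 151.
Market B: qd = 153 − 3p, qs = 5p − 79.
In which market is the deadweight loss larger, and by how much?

Market A, by £37.8.

Market A: pre-tax p* = £15, q* = 241; post-tax q = 212.2; deadweight loss = £172.8.
Market B: pre-tax p* = £29, q* = 66; post-tax q = 43.5; deadweight loss = £135.
Difference: £172.8 vs £135 → market A is larger by £37.8.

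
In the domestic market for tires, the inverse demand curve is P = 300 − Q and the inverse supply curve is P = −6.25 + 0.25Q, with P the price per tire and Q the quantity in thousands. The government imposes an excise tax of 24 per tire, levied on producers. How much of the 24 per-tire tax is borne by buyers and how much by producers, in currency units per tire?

Inverting to Q(P) form: Qd = 300 − P; Qs = 4P + 25.
Before the tax: set 300 − P = 4P + 25 → P* = 55, Q* = 245.
With the tax collected from producers, supply shifts: Qs = 4(P − 24) + 25.
New equilibrium: buyers pay 74.2, producers receive 50.2, Q = 225.8. (Wedge: Pb − Ps = 24.)
Burden on buyers: 19.2; on producers: 4.8. (They sum to 24.)
The less price-elastic side of the market bears the larger share of a per-unit tax.

Buyers bear 19.2 per tire; producers bear 4.8 per tire.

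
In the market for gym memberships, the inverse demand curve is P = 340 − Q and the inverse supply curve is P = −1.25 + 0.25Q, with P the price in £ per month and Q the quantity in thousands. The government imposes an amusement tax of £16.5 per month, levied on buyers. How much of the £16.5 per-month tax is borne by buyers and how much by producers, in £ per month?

Buyers bear £13.2 per month; producers bear £3.3 per month.

Inverting to Q(P) form: Qd = 340 − P; Qs = 4P + 5.
Before the tax: set 340 − P = 4P + 5 → P* = £67, Q* = 273.
With the tax collected from buyers, demand (in seller-price terms) shifts: Qd = 340 − (P + 16.5).
Solving gives Q = 259.8 with buyers paying £80.2 and producers receiving £63.7 (the £16.5 wedge).
Burden on buyers: £13.2; on producers: £3.3. (They sum to £16.5.)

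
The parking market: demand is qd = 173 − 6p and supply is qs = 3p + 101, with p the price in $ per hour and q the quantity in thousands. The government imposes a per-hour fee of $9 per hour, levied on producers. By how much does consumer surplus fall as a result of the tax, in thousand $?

Without the tax, 173 − 6p = 3p + 101 gives 9p = 72, so p* = $8 and q* = 125.
With the tax collected from producers, supply shifts: qs = 3(p − 9) + 101.
Solving gives q = 107 with buyers paying $11 and producers receiving $2 (the $9 wedge).
ΔCS is the trapezoid between Q = 107 and Q = 125 of height $3: ½ · (125 + 107) · 3 = $348.

Consumer surplus falls by $348 thousand.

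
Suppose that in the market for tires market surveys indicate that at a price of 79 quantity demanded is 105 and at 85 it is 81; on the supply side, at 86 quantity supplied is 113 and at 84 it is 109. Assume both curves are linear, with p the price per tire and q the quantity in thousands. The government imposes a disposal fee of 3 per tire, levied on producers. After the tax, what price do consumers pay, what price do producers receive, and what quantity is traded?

Demand slope: (81 − 105)/(85 − 79) = -4, so qd = 421 − 4p.
Supply slope: (109 − 113)/(84 − 86) = 2, so qs = 2p − 59.
Without the tax, 421 − 4p = 2p − 59 gives 6p = 480, so p* = 80 and q* = 101.
With the tax collected from producers, supply shifts: qs = 2(p − 3) − 59.
New equilibrium: consumers pay 81, producers receive 78, q = 97. (Wedge: pb − ps = 3.)

Consumers pay 81; producers receive 78; quantity = 97.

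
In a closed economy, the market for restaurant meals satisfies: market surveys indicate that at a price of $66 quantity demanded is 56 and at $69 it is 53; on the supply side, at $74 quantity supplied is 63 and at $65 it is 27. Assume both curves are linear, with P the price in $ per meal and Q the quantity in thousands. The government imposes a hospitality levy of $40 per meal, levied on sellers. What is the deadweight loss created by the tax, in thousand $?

Deadweight loss = $640 thousand.

Demand slope: (53 − 56)/(69 − 66) = -1, so Qd = 122 − P.
Supply slope: (27 − 63)/(65 − 74) = 4, so Qs = 4P − 233.
Before the tax: set 122 − P = 4P − 233 → P* = $71, Q* = 51.
With the tax collected from sellers, supply shifts: Qs = 4(P − 40) − 233.
New equilibrium: consumers pay $103, sellers receive $63, Q = 19. (Wedge: Pb − Ps = 40.)
Quantity falls by |ΔQ| = |51 − 19| = 32.
DWL = ½ · t · |ΔQ| = ½ · 40 · 32 = $640.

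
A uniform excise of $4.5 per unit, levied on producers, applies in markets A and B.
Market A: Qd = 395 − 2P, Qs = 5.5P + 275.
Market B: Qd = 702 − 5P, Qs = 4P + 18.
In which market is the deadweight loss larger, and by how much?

Market B, by $7.65.

Market A: pre-tax P* = $16, Q* = 363; post-tax Q = 356.4; deadweight loss = $14.85.
Market B: pre-tax P* = $76, Q* = 322; post-tax Q = 312; deadweight loss = $22.5.
Difference: $14.85 vs $22.5 → market B is larger by $7.65.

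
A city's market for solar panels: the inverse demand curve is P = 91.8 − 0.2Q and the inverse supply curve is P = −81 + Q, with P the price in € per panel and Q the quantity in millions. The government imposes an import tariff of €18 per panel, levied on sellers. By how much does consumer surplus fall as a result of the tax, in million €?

Inverting to Q(P) form: Qd = 459 − 5P; Qs = P + 81.
Without the tax, 459 − 5P = P + 81 gives 6P = 378, so P* = €63 and Q* = 144.
With the tax collected from sellers, supply shifts: Qs = (P − 18) + 81.
Solving gives Q = 129 with consumers paying €66 and sellers receiving €48 (the €18 wedge).
ΔCS is the trapezoid between Q = 129 and Q = 144 of height €3: ½ · (144 + 129) · 3 = €409.5.

Consumer surplus falls by €409.5 million.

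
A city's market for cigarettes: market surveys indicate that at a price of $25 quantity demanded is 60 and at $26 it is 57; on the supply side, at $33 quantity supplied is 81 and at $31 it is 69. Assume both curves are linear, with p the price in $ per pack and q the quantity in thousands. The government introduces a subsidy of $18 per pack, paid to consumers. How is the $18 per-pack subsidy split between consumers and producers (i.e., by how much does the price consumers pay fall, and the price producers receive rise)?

Consumers gain $12 per pack; producers gain $6 per pack.

Demand slope: (57 − 60)/(26 − 25) = -3, so qd = 135 − 3p.
Supply slope: (69 − 81)/(31 − 33) = 6, so qs = 6p − 117.
Without the subsidy, 135 − 3p = 6p − 117 gives 9p = 252, so p* = $28 and q* = 51.
With a per-unit subsidy paid to consumers, each effectively pays p − 18, so demand becomes qd = 135 − 3(p − 18).
New equilibrium: consumers pay $16, producers receive $34, q = 87. (Wedge: pb − ps = −18.)
Gain to consumers: $12; to producers: $6. (They sum to $18.)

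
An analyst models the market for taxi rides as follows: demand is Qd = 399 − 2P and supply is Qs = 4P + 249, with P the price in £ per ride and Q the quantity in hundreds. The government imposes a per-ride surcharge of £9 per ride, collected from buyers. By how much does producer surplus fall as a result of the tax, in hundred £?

Producer surplus falls by £1029 hundred.

Before the tax: set 399 − 2P = 4P + 249 → P* = £25, Q* = 349.
With the tax collected from buyers, demand (in seller-price terms) shifts: Qd = 399 − 2(P + 9).
New equilibrium: buyers pay £31, sellers receive £22, Q = 337. (Wedge: Pb − Ps = 9.)
ΔPS is the trapezoid between Q = 337 and Q = 349 of height £3: ½ · (349 + 337) · 3 = £1029.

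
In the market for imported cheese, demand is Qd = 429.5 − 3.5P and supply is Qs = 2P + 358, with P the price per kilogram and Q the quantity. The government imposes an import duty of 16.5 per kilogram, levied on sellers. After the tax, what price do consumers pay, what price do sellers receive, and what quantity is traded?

Consumers pay 19; sellers receive 2.5; quantity = 363.

Without the tax, 429.5 − 3.5P = 2P + 358 gives 5.5P = 71.5, so P* = 13 and Q* = 384.
With the tax collected from sellers, supply shifts: Qs = 2(P − 16.5) + 358.
Solving gives Q = 363 with consumers paying 19 and sellers receiving 2.5 (the 16.5 wedge).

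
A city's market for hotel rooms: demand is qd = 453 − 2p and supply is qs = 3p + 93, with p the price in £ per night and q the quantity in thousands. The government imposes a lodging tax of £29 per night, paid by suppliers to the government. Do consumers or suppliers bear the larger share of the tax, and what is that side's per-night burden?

Consumers bear the larger share: £17.4 per night.

Before the tax: set 453 − 2p = 3p + 93 → p* = £72, q* = 309.
With the tax collected from suppliers, supply shifts: qs = 3(p − 29) + 93.
New equilibrium: consumers pay £89.4, suppliers receive £60.4, q = 274.2. (Wedge: pb − ps = 29.)
Per-night burden: consumers £17.4, suppliers £11.6.
Consumers take the larger share because demand is less price-elastic here (demand slope 2 vs supply slope 3).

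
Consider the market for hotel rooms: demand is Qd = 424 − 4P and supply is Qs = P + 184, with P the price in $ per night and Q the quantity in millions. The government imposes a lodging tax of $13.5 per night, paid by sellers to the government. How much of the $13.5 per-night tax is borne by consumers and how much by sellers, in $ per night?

Before the tax: set 424 − 4P = P + 184 → P* = $48, Q* = 232.
With the tax collected from sellers, supply shifts: Qs = (P − 13.5) + 184.
New equilibrium: consumers pay $50.7, sellers receive $37.2, Q = 221.2. (Wedge: Pb − Ps = 13.5.)
Burden on consumers: $2.7; on sellers: $10.8. (They sum to $13.5.)

Consumers bear $2.7 per night; sellers bear $10.8 per night.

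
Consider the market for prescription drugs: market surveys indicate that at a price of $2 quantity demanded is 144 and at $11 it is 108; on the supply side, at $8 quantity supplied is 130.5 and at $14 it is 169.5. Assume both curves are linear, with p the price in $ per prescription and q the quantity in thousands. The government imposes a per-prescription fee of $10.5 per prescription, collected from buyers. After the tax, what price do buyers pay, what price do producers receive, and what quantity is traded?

Demand slope: (108 − 144)/(11 − 2) = -4, so qd = 152 − 4p.
Supply slope: (169.5 − 130.5)/(14 − 8) = 6.5, so qs = 6.5p + 78.5.
Before the tax: set 152 − 4p = 6.5p + 78.5 → p* = $7, q* = 124.
With the tax collected from buyers, demand (in seller-price terms) shifts: qd = 152 − 4(p + 10.5).
Solving gives q = 98 with buyers paying $13.5 and producers receiving $3 (the $10.5 wedge).
The less price-elastic side of the market bears the larger share of a per-unit tax.

Buyers pay $13.5; producers receive $3; quantity = 98.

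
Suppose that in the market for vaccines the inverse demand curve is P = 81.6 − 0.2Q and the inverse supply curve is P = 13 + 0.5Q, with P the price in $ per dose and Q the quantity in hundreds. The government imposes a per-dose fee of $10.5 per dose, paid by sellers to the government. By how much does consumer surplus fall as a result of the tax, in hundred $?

Consumer surplus falls by $271.5 hundred.

Rewrite in direct form: Qd = 408 − 5P and Qs = 2P − 26.
Before the tax: set 408 − 5P = 2P − 26 → P* = $62, Q* = 98.
With the tax collected from sellers, supply shifts: Qs = 2(P − 10.5) − 26.
Solving gives Q = 83 with consumers paying $65 and sellers receiving $54.5 (the $10.5 wedge).
ΔCS is the trapezoid between Q = 83 and Q = 98 of height $3: ½ · (98 + 83) · 3 = $271.5.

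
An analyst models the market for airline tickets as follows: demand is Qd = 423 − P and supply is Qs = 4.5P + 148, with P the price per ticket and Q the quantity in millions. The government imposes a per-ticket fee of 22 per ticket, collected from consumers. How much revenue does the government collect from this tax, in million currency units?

Tax revenue = 7810 million.

Before the tax: set 423 − P = 4.5P + 148 → P* = 50, Q* = 373.
With the tax collected from consumers, demand (in seller-price terms) shifts: Qd = 423 − (P + 22).
Solving gives Q = 355 with consumers paying 68 and suppliers receiving 46 (the 22 wedge).
Revenue = t · Q = 22 · 355 = 7810.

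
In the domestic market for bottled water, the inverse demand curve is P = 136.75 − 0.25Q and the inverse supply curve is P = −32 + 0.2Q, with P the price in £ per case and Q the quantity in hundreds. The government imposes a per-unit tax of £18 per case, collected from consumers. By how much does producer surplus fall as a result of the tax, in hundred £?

Inverting to Q(P) form: Qd = 547 − 4P; Qs = 5P + 160.
Before the tax: set 547 − 4P = 5P + 160 → P* = £43, Q* = 375.
With the tax collected from consumers, demand (in seller-price terms) shifts: Qd = 547 − 4(P + 18).
New equilibrium: consumers pay £53, suppliers receive £35, Q = 335. (Wedge: Pb − Ps = 18.)
ΔPS is the trapezoid between Q = 335 and Q = 375 of height £8: ½ · (375 + 335) · 8 = £2840.

Producer surplus falls by £2840 hundred.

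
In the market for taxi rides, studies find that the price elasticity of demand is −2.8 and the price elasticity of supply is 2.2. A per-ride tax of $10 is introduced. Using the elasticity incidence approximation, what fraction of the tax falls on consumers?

Consumers' share ≈ 0.44.

Incidence ratio: consumers' share ≈ εs / (εs + |εd|) = 2.2 / (2.2 + 2.8) = 0.44.
Supply is the less elastic side, so consumers bear the smaller share.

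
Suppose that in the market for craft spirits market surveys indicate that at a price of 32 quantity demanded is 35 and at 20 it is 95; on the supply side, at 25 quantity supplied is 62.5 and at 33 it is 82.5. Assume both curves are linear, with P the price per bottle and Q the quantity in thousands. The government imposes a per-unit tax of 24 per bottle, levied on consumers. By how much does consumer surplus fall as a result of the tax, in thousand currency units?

Demand slope: (95 − 35)/(20 − 32) = -5, so Qd = 195 − 5P.
Supply slope: (82.5 − 62.5)/(33 − 25) = 2.5, so Qs = 2.5P.
Without the tax, 195 − 5P = 2.5P gives 7.5P = 195, so P* = 26 and Q* = 65.
With the tax collected from consumers, demand (in seller-price terms) shifts: Qd = 195 − 5(P + 24).
Solving gives Q = 25 with consumers paying 34 and sellers receiving 10 (the 24 wedge).
ΔCS is the trapezoid between Q = 25 and Q = 65 of height 8: ½ · (65 + 25) · 8 = 360.

Consumer surplus falls by 360 thousand.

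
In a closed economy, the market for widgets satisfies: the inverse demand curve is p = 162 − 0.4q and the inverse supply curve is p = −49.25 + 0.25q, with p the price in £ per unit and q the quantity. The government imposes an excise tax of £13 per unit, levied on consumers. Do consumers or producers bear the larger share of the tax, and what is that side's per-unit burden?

Consumers bear the larger share: £8 per unit.

Rewrite in direct form: qd = 405 − 2.5p and qs = 4p + 197.
Before the tax: set 405 − 2.5p = 4p + 197 → p* = £32, q* = 325.
With the tax collected from consumers, demand (in seller-price terms) shifts: qd = 405 − 2.5(p + 13).
Solving gives q = 305 with consumers paying £40 and producers receiving £27 (the £13 wedge).
Per-unit burden: consumers £8, producers £5.
Consumers take the larger share because demand is less price-elastic here (demand slope 2.5 vs supply slope 4).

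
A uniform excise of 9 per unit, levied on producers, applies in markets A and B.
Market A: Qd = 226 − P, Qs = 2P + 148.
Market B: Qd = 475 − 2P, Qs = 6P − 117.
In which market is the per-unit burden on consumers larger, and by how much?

Market A: pre-tax P* = 26, Q* = 200; post-tax Q = 194; per-unit burden on consumers = 6.
Market B: pre-tax P* = 74, Q* = 327; post-tax Q = 313.5; per-unit burden on consumers = 6.75.
Difference: 6 vs 6.75 → market B is larger by 0.75.

Market B, by 0.75.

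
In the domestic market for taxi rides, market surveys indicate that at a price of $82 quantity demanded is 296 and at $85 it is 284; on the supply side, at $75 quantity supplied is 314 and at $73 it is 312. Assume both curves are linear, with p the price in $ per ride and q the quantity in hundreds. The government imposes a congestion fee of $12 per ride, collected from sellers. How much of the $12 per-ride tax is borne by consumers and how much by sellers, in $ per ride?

Demand slope: (284 − 296)/(85 − 82) = -4, so qd = 624 − 4p.
Supply slope: (312 − 314)/(73 − 75) = 1, so qs = p + 239.
Before the tax: set 624 − 4p = p + 239 → p* = $77, q* = 316.
With the tax collected from sellers, supply shifts: qs = (p − 12) + 239.
New equilibrium: consumers pay $79.4, sellers receive $67.4, q = 306.4. (Wedge: pb − ps = 12.)
Burden on consumers: $2.4; on sellers: $9.6. (They sum to $12.)

Consumers bear $2.4 per ride; sellers bear $9.6 per ride.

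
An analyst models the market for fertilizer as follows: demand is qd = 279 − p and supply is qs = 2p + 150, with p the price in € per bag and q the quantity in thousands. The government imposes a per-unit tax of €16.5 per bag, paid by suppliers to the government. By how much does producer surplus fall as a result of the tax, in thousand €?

Before the tax: set 279 − p = 2p + 150 → p* = €43, q* = 236.
With the tax collected from suppliers, supply shifts: qs = 2(p − 16.5) + 150.
New equilibrium: consumers pay €54, suppliers receive €37.5, q = 225. (Wedge: pb − ps = 16.5.)
ΔPS is the trapezoid between Q = 225 and Q = 236 of height €5.5: ½ · (236 + 225) · 5.5 = €1267.75.

Producer surplus falls by €1267.75 thousand.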